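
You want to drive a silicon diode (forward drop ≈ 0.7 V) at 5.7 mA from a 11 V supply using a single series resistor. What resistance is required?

The resistor drops V_S − V_D = 11 − 0.7 = 10.3 V at 5.7 mA.
R = 10.3 V / 5.7 mA = 1.81 kΩ.

R ≈ 1.8 kΩ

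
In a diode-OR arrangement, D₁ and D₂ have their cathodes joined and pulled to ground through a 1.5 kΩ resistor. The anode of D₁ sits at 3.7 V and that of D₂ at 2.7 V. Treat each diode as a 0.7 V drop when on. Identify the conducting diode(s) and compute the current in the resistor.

Assume both conduct. Then node N would need to be at both 3.7−0.7 = 3 V and 2.7−0.7 = 2 V, which is impossible.
Assume only D₁ conducts: V_N = 3.7 − 0.7 = 3 V, so I_R = 3/1.5 = 2 mA.
Check D₂: its anode-to-cathode voltage is 2.7 − 3 = -0.3 V < 0.7 V, so it is off. The assumption is consistent.

Only D₁ conducts; I_R ≈ 2 mA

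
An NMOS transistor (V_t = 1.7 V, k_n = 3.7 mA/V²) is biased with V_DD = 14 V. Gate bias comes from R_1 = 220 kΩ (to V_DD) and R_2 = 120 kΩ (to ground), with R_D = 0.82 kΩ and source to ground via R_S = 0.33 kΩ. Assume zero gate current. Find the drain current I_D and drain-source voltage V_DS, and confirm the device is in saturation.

V_G = V_DD·R_2/(R_1+R_2) = 14×120/340 = 4.94 V.
Assume saturation: I_D = (k_n/2)(V_GS − V_t)² with V_GS = V_G − I_D·R_S = 4.94 − 0.33·I_D.
Substituting gives 0.201·I_D² − 4.96·I_D + 19.4 = 0, with roots I_D = 4.89 or 19.7 mA.
The root I_D = 19.7 mA gives V_GS = -1.56 V ≤ V_t, so take I_D = 4.89 mA.
Then V_GS = 3.33 V and V_DS = V_DD − I_D(R_D+R_S) = 14 − 4.89×1.15 = 8.37 V.
Saturation requires V_DS ≥ V_GS − V_t = 1.63 V; 8.37 ≥ 1.63 ✓.

I_D ≈ 4.9 mA, V_DS ≈ 8.4 V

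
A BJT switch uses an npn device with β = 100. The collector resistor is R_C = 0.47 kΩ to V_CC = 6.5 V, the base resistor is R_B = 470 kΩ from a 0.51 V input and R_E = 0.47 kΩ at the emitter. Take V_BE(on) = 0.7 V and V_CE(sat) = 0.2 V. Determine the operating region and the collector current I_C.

cutoff; I_C ≈ 0

V_BB = 0.51 V ≤ V_BE(on) = 0.7 V, so the base-emitter junction is not forward biased.
The transistor is in cutoff: I_B = I_C = 0.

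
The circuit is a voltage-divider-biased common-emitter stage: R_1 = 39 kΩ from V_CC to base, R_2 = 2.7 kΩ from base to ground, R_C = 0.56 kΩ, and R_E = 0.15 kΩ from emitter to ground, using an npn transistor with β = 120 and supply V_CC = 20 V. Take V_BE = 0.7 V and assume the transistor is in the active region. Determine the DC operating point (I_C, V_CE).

Thevenize the base divider: V_Th = V_CC·R_2/(R_1+R_2) = 20×2.7/41.7 = 1.29 V, R_Th = R_1‖R_2 = 2.53 kΩ.
Base-emitter loop: V_Th = I_B·R_Th + V_BE + (β+1)I_B·R_E, so I_B = (1.29 − 0.7) / (2.53 + 121×0.15) = 0.0288 mA.
I_C = β·I_B = 120×0.0288 = 3.45 mA, and I_E = (β+1)I_B = 3.48 mA.
V_CE = V_CC − I_C·R_C − I_E·R_E = 20 − 3.45×0.56 − 3.48×0.15 = 17.5 V.
V_CE = 17.5 V > 0.2 V confirms active-region operation.

I_C ≈ 3.5 mA, V_CE ≈ 18 V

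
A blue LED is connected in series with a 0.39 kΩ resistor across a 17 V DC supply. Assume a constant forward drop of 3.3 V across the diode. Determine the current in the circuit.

I ≈ 35 mA

KVL around the loop: 17 = V_D + I·R = 3.3 + I × 0.39 kΩ.
So I = (17 − 3.3) / 0.39 kΩ = 13.7 / 0.39 = 35.1 mA.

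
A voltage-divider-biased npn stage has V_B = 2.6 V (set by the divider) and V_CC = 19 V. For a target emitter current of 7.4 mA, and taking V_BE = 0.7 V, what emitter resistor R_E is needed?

V_E = V_B − V_BE = 2.6 − 0.7 = 1.9 V.
R_E = V_E / I_E = 1.9 / 7.4 = 0.257 kΩ.

R_E ≈ 0.26 kΩ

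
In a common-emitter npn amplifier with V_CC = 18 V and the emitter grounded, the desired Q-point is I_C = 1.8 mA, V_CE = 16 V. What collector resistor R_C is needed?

R_C ≈ 1.1 kΩ

Collector loop: V_CC = I_C·R_C + V_CE.
R_C = (V_CC − V_CE)/I_C = (18 − 16)/1.8 = 1.11 kΩ.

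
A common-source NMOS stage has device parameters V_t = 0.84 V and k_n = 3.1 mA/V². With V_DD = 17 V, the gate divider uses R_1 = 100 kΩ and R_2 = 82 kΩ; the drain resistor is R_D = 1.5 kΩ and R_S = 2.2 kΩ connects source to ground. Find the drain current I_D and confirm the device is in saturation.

I_D ≈ 2.5 mA

V_G = V_DD·R_2/(R_1+R_2) = 17×82/182 = 7.66 V.
Assume saturation: I_D = (k_n/2)(V_GS − V_t)² with V_GS = V_G − I_D·R_S = 7.66 − 2.2·I_D.
Substituting gives 7.5·I_D² − 47.5·I_D + 72.1 = 0, with roots I_D = 2.52 or 3.81 mA.
The root I_D = 3.81 mA gives V_GS = -0.728 V ≤ V_t, so take I_D = 2.52 mA.
Then V_GS = 2.12 V and V_DS = V_DD − I_D(R_D+R_S) = 17 − 2.52×3.7 = 7.68 V.
Saturation requires V_DS ≥ V_GS − V_t = 1.28 V; 7.68 ≥ 1.28 ✓.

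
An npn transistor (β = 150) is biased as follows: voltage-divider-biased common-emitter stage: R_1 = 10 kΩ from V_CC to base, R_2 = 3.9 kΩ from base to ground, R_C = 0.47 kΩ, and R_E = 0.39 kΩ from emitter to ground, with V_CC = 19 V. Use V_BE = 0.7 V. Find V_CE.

Thevenize the base divider: V_Th = V_CC·R_2/(R_1+R_2) = 19×3.9/13.9 = 5.33 V, R_Th = R_1‖R_2 = 2.81 kΩ.
Base-emitter loop: V_Th = I_B·R_Th + V_BE + (β+1)I_B·R_E, so I_B = (5.33 − 0.7) / (2.81 + 151×0.39) = 0.0751 mA.
I_C = β·I_B = 150×0.0751 = 11.3 mA, and I_E = (β+1)I_B = 11.3 mA.
V_CE = V_CC − I_C·R_C − I_E·R_E = 19 − 11.3×0.47 − 11.3×0.39 = 9.29 V.
V_CE = 9.29 V > 0.2 V confirms active-region operation.

V_CE ≈ 9.3 V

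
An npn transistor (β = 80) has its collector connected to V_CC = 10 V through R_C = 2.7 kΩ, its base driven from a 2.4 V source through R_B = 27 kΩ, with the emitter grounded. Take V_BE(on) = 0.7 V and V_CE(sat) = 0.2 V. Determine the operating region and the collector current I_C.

Assume active: I_B = (2.4 − 0.7)/27 = 0.063 mA, giving I_C = β·I_B = 5.04 mA.
But then V_CE = 10 − 5.04×2.7 = -3.6 V < V_CE(sat) = 0.2 V — impossible in the active region.
So the transistor is saturated. With V_CE = 0.2 V, I_C = (V_CC − 0.2)/R_C = 9.8/2.7 = 3.63 mA.
Check: β·I_B = 5.04 mA > I_C = 3.63 mA, confirming saturation.

saturation; I_C ≈ 3.6 mA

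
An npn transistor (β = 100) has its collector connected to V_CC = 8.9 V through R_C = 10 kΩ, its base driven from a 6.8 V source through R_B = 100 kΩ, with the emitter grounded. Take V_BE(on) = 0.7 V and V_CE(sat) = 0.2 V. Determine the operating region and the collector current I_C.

Assume active: I_B = (6.8 − 0.7)/100 = 0.061 mA, giving I_C = β·I_B = 6.1 mA.
But then V_CE = 8.9 − 6.1×10 = -52.1 V < V_CE(sat) = 0.2 V — impossible in the active region.
So the transistor is saturated. With V_CE = 0.2 V, I_C = (V_CC − 0.2)/R_C = 8.7/10 = 0.87 mA.
Check: β·I_B = 6.1 mA > I_C = 0.87 mA, confirming saturation.

saturation; I_C ≈ 0.87 mA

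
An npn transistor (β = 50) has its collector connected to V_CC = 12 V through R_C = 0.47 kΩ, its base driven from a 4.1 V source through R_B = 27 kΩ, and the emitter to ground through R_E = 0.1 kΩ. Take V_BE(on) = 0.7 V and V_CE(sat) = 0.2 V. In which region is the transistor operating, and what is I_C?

active; I_C ≈ 5.3 mA

Assume active. Base-emitter loop: I_B = (V_BB − V_BE)/(R_B + (β+1)R_E) = (4.1 − 0.7)/(27 + 51×0.1) = 0.106 mA.
I_C = β·I_B = 50×0.106 = 5.3 mA.
V_CE = V_CC − I_C·R_C − I_E·R_E = 12 − 5.3×0.47 − 5.4×0.1 = 8.97 V > V_CE(sat), so the active-region assumption holds.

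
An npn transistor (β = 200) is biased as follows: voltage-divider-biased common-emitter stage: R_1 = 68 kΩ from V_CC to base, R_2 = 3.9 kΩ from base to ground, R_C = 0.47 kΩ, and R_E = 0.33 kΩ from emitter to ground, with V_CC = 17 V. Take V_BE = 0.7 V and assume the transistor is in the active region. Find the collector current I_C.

I_C ≈ 0.63 mA

Thevenize the base divider: V_Th = V_CC·R_2/(R_1+R_2) = 17×3.9/71.9 = 0.922 V, R_Th = R_1‖R_2 = 3.69 kΩ.
Base-emitter loop: V_Th = I_B·R_Th + V_BE + (β+1)I_B·R_E, so I_B = (0.922 − 0.7) / (3.69 + 201×0.33) = 0.00317 mA.
I_C = β·I_B = 200×0.00317 = 0.634 mA, and I_E = (β+1)I_B = 0.638 mA.
V_CE = V_CC − I_C·R_C − I_E·R_E = 17 − 0.634×0.47 − 0.638×0.33 = 16.5 V.
V_CE = 16.5 V > 0.2 V confirms active-region operation.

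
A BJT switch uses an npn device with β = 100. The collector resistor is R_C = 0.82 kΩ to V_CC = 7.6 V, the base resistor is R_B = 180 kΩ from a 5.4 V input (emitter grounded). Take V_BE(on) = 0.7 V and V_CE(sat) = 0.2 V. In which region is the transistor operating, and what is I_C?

Assume active. Base-emitter loop: I_B = (V_BB − V_BE)/R_B = (5.4 − 0.7)/180 = 0.0261 mA.
I_C = β·I_B = 100×0.0261 = 2.61 mA.
V_CE = V_CC − I_C·R_C = 7.6 − 2.61×0.82 = 5.46 V > V_CE(sat), so the active-region assumption holds.

active; I_C ≈ 2.6 mA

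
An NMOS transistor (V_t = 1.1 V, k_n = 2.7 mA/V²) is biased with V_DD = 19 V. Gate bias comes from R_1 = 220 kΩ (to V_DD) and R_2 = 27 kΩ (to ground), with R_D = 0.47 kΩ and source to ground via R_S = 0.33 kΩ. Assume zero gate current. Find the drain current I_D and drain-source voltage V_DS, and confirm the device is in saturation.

V_G = V_DD·R_2/(R_1+R_2) = 19×27/247 = 2.08 V.
Assume saturation: I_D = (k_n/2)(V_GS − V_t)² with V_GS = V_G − I_D·R_S = 2.08 − 0.33·I_D.
Substituting gives 0.147·I_D² − 1.87·I_D + 1.29 = 0, with roots I_D = 0.731 or 12 mA.
The root I_D = 12 mA gives V_GS = -1.88 V ≤ V_t, so take I_D = 0.731 mA.
Then V_GS = 1.84 V and V_DS = V_DD − I_D(R_D+R_S) = 19 − 0.731×0.8 = 18.4 V.
Saturation requires V_DS ≥ V_GS − V_t = 0.736 V; 18.4 ≥ 0.736 ✓.

I_D ≈ 0.73 mA, V_DS ≈ 18 V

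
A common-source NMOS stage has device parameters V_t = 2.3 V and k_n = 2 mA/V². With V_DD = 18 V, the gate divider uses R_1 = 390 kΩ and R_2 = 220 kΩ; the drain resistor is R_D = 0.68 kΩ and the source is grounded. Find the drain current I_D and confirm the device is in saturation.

I_D ≈ 18 mA

V_G = V_DD·R_2/(R_1+R_2) = 18×220/610 = 6.49 V. With the source grounded, V_GS = V_G = 6.49 V.
Assume saturation: I_D = (k_n/2)(V_GS − V_t)² = (2/2)×(6.49 − 2.3)² = 1×4.19² = 17.6 mA.
V_DS = V_DD − I_D·R_D = 18 − 17.6×0.68 = 6.05 V.
Saturation requires V_DS ≥ V_GS − V_t = 4.19 V; 6.05 ≥ 4.19 ✓.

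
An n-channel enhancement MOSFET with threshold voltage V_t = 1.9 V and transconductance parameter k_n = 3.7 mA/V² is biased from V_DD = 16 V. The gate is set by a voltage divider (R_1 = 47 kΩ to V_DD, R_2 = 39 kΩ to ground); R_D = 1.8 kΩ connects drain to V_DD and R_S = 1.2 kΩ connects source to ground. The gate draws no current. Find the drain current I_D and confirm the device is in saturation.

V_G = V_DD·R_2/(R_1+R_2) = 16×39/86 = 7.26 V.
Assume saturation: I_D = (k_n/2)(V_GS − V_t)² with V_GS = V_G − I_D·R_S = 7.26 − 1.2·I_D.
Substituting gives 2.66·I_D² − 24.8·I_D + 53.1 = 0, with roots I_D = 3.34 or 5.96 mA.
The root I_D = 5.96 mA gives V_GS = 0.105 V ≤ V_t, so take I_D = 3.34 mA.
Then V_GS = 3.24 V and V_DS = V_DD − I_D(R_D+R_S) = 16 − 3.34×3 = 5.97 V.
Saturation requires V_DS ≥ V_GS − V_t = 1.34 V; 5.97 ≥ 1.34 ✓.

I_D ≈ 3.3 mA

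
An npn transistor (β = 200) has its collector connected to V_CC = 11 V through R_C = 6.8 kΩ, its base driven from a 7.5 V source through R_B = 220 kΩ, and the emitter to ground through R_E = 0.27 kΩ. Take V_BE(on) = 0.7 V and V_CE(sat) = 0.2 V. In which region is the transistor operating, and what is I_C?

Assume active: I_B = (7.5 − 0.7)/(220 + 201×0.27) = 0.0248 mA, I_C = β·I_B = 4.96 mA.
Then V_CE = 11 − 4.96×6.8 − 4.98×0.27 = -24.1 V < 0.2 V — the active assumption fails.
Re-solve with V_CE = 0.2 V. KCL at the emitter: V_E/R_E = (V_BB−0.7−V_E)/R_B + (V_CC−0.2−V_E)/R_C, giving V_E = 0.42 V.
I_C = (V_CC − 0.2 − V_E)/R_C = (10.8 − 0.42)/6.8 = 1.53 mA.
Check: I_B = (6.8 − 0.42)/220 = 0.029 mA, and β·I_B = 5.8 mA > I_C, confirming saturation.

saturation; I_C ≈ 1.5 mA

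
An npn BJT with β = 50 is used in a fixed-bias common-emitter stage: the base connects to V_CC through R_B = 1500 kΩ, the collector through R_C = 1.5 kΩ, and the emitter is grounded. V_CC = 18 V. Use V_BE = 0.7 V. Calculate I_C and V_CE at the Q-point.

I_C ≈ 0.58 mA, V_CE ≈ 17 V

Base loop: V_CC = I_B·R_B + V_BE, so I_B = (18 − 0.7)/1500 kΩ = 0.0115 mA.
In the active region I_C = β·I_B = 50 × 0.0115 = 0.577 mA.
Collector loop: V_CE = V_CC − I_C·R_C = 18 − 0.577×1.5 = 17.1 V.
Since V_CE = 17.1 V > V_CE(sat) ≈ 0.2 V, the transistor is in the active region as assumed.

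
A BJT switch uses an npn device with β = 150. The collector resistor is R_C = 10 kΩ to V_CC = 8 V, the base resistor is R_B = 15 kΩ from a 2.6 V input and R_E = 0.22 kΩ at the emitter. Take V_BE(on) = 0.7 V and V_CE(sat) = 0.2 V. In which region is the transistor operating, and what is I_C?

saturation; I_C ≈ 0.76 mA

Assume active: I_B = (2.6 − 0.7)/(15 + 151×0.22) = 0.0394 mA, I_C = β·I_B = 5.91 mA.
Then V_CE = 8 − 5.91×10 − 5.95×0.22 = -52.4 V < 0.2 V — the active assumption fails.
Re-solve with V_CE = 0.2 V. KCL at the emitter: V_E/R_E = (V_BB−0.7−V_E)/R_B + (V_CC−0.2−V_E)/R_C, giving V_E = 0.192 V.
I_C = (V_CC − 0.2 − V_E)/R_C = (7.8 − 0.192)/10 = 0.761 mA.
Check: I_B = (1.9 − 0.192)/15 = 0.114 mA, and β·I_B = 17.1 mA > I_C, confirming saturation.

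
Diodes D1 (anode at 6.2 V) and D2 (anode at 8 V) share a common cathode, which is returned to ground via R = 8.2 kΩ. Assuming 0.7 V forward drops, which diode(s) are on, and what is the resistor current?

Only D2 conducts; I_R ≈ 0.89 mA

Assume both conduct. Then node N would need to be at both 6.2−0.7 = 5.5 V and 8−0.7 = 7.3 V, which is impossible.
Assume only D2 conducts: V_N = 8 − 0.7 = 7.3 V, so I_R = 7.3/8.2 = 0.89 mA.
Check D1: its anode-to-cathode voltage is 6.2 − 7.3 = -1.1 V < 0.7 V, so it is off. The assumption is consistent.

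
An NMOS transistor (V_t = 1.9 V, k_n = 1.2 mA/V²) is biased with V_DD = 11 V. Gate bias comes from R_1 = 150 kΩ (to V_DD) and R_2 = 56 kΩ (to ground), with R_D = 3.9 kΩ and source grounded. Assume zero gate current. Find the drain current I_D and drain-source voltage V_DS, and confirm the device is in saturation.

I_D ≈ 0.71 mA, V_DS ≈ 8.2 V

V_G = V_DD·R_2/(R_1+R_2) = 11×56/206 = 2.99 V. With the source grounded, V_GS = V_G = 2.99 V.
Assume saturation: I_D = (k_n/2)(V_GS − V_t)² = (1.2/2)×(2.99 − 1.9)² = 0.6×1.09² = 0.713 mA.
V_DS = V_DD − I_D·R_D = 11 − 0.713×3.9 = 8.22 V.
Saturation requires V_DS ≥ V_GS − V_t = 1.09 V; 8.22 ≥ 1.09 ✓.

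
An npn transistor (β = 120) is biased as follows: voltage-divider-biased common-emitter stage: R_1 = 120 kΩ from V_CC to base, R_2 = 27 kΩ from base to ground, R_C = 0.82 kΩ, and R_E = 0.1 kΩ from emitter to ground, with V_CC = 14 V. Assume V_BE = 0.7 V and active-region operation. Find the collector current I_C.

I_C ≈ 6.6 mA

Thevenize the base divider: V_Th = V_CC·R_2/(R_1+R_2) = 14×27/147 = 2.57 V, R_Th = R_1‖R_2 = 22 kΩ.
Base-emitter loop: V_Th = I_B·R_Th + V_BE + (β+1)I_B·R_E, so I_B = (2.57 − 0.7) / (22 + 121×0.1) = 0.0548 mA.
I_C = β·I_B = 120×0.0548 = 6.58 mA, and I_E = (β+1)I_B = 6.63 mA.
V_CE = V_CC − I_C·R_C − I_E·R_E = 14 − 6.58×0.82 − 6.63×0.1 = 7.94 V.
V_CE = 7.94 V > 0.2 V confirms active-region operation.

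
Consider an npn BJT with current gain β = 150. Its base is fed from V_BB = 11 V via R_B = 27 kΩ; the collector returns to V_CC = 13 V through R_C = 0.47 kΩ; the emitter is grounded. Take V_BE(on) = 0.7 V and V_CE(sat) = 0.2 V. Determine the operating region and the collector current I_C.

Assume active: I_B = (11 − 0.7)/27 = 0.381 mA, giving I_C = β·I_B = 57.2 mA.
But then V_CE = 13 − 57.2×0.47 = -13.9 V < V_CE(sat) = 0.2 V — impossible in the active region.
So the transistor is saturated. With V_CE = 0.2 V, I_C = (V_CC − 0.2)/R_C = 12.8/0.47 = 27.2 mA.
Check: β·I_B = 57.2 mA > I_C = 27.2 mA, confirming saturation.

saturation; I_C ≈ 27 mA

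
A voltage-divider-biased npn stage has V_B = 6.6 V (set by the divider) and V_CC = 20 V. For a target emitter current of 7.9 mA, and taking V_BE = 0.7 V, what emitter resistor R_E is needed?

R_E ≈ 0.75 kΩ

V_E = V_B − V_BE = 6.6 − 0.7 = 5.9 V.
R_E = V_E / I_E = 5.9 / 7.9 = 0.747 kΩ.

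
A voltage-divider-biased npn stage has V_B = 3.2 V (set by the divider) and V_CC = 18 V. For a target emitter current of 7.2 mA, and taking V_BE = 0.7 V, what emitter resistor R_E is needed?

R_E ≈ 0.35 kΩ

V_E = V_B − V_BE = 3.2 − 0.7 = 2.5 V.
R_E = V_E / I_E = 2.5 / 7.2 = 0.347 kΩ.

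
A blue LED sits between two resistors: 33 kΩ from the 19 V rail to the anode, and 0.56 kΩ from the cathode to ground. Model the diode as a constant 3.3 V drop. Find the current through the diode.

I ≈ 0.47 mA

The two resistors are in series with the diode, so KVL gives 19 = I·33 + 3.3 + I·0.56.
I = (19 − 3.3) / (33 + 0.56) kΩ = 15.7 / 33.6 = 0.468 mA.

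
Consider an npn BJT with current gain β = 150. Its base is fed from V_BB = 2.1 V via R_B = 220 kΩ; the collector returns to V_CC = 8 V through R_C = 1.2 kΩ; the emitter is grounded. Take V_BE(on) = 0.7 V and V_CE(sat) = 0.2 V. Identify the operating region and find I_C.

active; I_C ≈ 0.95 mA

Assume active. Base-emitter loop: I_B = (V_BB − V_BE)/R_B = (2.1 − 0.7)/220 = 0.00636 mA.
I_C = β·I_B = 150×0.00636 = 0.955 mA.
V_CE = V_CC − I_C·R_C = 8 − 0.955×1.2 = 6.85 V > V_CE(sat), so the active-region assumption holds.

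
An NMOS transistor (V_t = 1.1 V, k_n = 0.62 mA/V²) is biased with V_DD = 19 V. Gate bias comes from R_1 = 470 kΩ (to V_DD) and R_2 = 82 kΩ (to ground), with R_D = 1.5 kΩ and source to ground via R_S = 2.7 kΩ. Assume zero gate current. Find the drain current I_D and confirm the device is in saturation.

V_G = V_DD·R_2/(R_1+R_2) = 19×82/552 = 2.82 V.
Assume saturation: I_D = (k_n/2)(V_GS − V_t)² with V_GS = V_G − I_D·R_S = 2.82 − 2.7·I_D.
Substituting gives 2.26·I_D² − 3.88·I_D + 0.92 = 0, with roots I_D = 0.284 or 1.43 mA.
The root I_D = 1.43 mA gives V_GS = -1.05 V ≤ V_t, so take I_D = 0.284 mA.
Then V_GS = 2.06 V and V_DS = V_DD − I_D(R_D+R_S) = 19 − 0.284×4.2 = 17.8 V.
Saturation requires V_DS ≥ V_GS − V_t = 0.957 V; 17.8 ≥ 0.957 ✓.

I_D ≈ 0.28 mA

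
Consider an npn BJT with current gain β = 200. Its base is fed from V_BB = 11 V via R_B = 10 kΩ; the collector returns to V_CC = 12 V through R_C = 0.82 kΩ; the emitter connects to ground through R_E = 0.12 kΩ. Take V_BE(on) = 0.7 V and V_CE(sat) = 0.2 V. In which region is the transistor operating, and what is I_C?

Assume active: I_B = (11 − 0.7)/(10 + 201×0.12) = 0.302 mA, I_C = β·I_B = 60.4 mA.
Then V_CE = 12 − 60.4×0.82 − 60.7×0.12 = -44.8 V < 0.2 V — the active assumption fails.
Re-solve with V_CE = 0.2 V. KCL at the emitter: V_E/R_E = (V_BB−0.7−V_E)/R_B + (V_CC−0.2−V_E)/R_C, giving V_E = 1.6 V.
I_C = (V_CC − 0.2 − V_E)/R_C = (11.8 − 1.6)/0.82 = 12.4 mA.
Check: I_B = (10.3 − 1.6)/10 = 0.87 mA, and β·I_B = 174 mA > I_C, confirming saturation.

saturation; I_C ≈ 12 mA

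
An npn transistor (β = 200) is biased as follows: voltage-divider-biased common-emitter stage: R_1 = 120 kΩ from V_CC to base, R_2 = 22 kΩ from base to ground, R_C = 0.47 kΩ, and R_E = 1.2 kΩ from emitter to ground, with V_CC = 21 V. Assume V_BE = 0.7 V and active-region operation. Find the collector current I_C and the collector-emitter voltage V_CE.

I_C ≈ 2 mA, V_CE ≈ 18 V

Thevenize the base divider: V_Th = V_CC·R_2/(R_1+R_2) = 21×22/142 = 3.25 V, R_Th = R_1‖R_2 = 18.6 kΩ.
Base-emitter loop: V_Th = I_B·R_Th + V_BE + (β+1)I_B·R_E, so I_B = (3.25 − 0.7) / (18.6 + 201×1.2) = 0.00983 mA.
I_C = β·I_B = 200×0.00983 = 1.97 mA, and I_E = (β+1)I_B = 1.98 mA.
V_CE = V_CC − I_C·R_C − I_E·R_E = 21 − 1.97×0.47 − 1.98×1.2 = 17.7 V.
V_CE = 17.7 V > 0.2 V confirms active-region operation.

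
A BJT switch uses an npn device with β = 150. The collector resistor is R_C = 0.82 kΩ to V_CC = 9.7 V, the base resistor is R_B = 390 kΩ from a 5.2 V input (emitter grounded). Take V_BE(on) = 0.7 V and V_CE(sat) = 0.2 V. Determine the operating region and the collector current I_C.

Assume active. Base-emitter loop: I_B = (V_BB − V_BE)/R_B = (5.2 − 0.7)/390 = 0.0115 mA.
I_C = β·I_B = 150×0.0115 = 1.73 mA.
V_CE = V_CC − I_C·R_C = 9.7 − 1.73×0.82 = 8.28 V > V_CE(sat), so the active-region assumption holds.

active; I_C ≈ 1.7 mA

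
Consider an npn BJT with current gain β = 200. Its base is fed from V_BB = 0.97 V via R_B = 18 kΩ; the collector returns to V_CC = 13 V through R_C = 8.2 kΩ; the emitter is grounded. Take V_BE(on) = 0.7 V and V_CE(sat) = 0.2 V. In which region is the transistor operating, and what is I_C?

Assume active: I_B = (0.97 − 0.7)/18 = 0.015 mA, giving I_C = β·I_B = 3 mA.
But then V_CE = 13 − 3×8.2 = -11.6 V < V_CE(sat) = 0.2 V — impossible in the active region.
So the transistor is saturated. With V_CE = 0.2 V, I_C = (V_CC − 0.2)/R_C = 12.8/8.2 = 1.56 mA.
Check: β·I_B = 3 mA > I_C = 1.56 mA, confirming saturation.

saturation; I_C ≈ 1.6 mA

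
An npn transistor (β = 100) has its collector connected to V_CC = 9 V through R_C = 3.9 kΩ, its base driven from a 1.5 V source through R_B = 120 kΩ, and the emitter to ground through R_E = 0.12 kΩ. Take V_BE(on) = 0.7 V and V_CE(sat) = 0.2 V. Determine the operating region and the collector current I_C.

Assume active. Base-emitter loop: I_B = (V_BB − V_BE)/(R_B + (β+1)R_E) = (1.5 − 0.7)/(120 + 101×0.12) = 0.00606 mA.
I_C = β·I_B = 100×0.00606 = 0.606 mA.
V_CE = V_CC − I_C·R_C − I_E·R_E = 9 − 0.606×3.9 − 0.612×0.12 = 6.57 V > V_CE(sat), so the active-region assumption holds.

active; I_C ≈ 0.61 mA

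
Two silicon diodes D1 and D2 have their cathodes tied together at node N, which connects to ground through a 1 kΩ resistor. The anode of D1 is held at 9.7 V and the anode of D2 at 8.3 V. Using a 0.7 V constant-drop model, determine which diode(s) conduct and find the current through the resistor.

Assume both conduct. Then node N would need to be at both 9.7−0.7 = 9 V and 8.3−0.7 = 7.6 V, which is impossible.
Assume only D1 conducts: V_N = 9.7 − 0.7 = 9 V, so I_R = 9/1 = 9 mA.
Check D2: its anode-to-cathode voltage is 8.3 − 9 = -0.7 V < 0.7 V, so it is off. The assumption is consistent.

Only D1 conducts; I_R ≈ 9 mA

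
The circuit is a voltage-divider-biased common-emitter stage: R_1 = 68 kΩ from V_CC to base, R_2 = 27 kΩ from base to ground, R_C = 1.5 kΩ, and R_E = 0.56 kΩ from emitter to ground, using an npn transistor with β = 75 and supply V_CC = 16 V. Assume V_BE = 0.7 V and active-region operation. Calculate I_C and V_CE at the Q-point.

Thevenize the base divider: V_Th = V_CC·R_2/(R_1+R_2) = 16×27/95 = 4.55 V, R_Th = R_1‖R_2 = 19.3 kΩ.
Base-emitter loop: V_Th = I_B·R_Th + V_BE + (β+1)I_B·R_E, so I_B = (4.55 − 0.7) / (19.3 + 76×0.56) = 0.0622 mA.
I_C = β·I_B = 75×0.0622 = 4.66 mA, and I_E = (β+1)I_B = 4.72 mA.
V_CE = V_CC − I_C·R_C − I_E·R_E = 16 − 4.66×1.5 − 4.72×0.56 = 6.36 V.
V_CE = 6.36 V > 0.2 V confirms active-region operation.

I_C ≈ 4.7 mA, V_CE ≈ 6.4 V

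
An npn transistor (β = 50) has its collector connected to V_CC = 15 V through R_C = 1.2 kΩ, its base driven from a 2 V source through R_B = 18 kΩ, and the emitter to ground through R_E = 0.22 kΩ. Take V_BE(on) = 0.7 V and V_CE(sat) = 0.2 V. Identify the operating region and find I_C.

Assume active. Base-emitter loop: I_B = (V_BB − V_BE)/(R_B + (β+1)R_E) = (2 − 0.7)/(18 + 51×0.22) = 0.0445 mA.
I_C = β·I_B = 50×0.0445 = 2.22 mA.
V_CE = V_CC − I_C·R_C − I_E·R_E = 15 − 2.22×1.2 − 2.27×0.22 = 11.8 V > V_CE(sat), so the active-region assumption holds.

active; I_C ≈ 2.2 mA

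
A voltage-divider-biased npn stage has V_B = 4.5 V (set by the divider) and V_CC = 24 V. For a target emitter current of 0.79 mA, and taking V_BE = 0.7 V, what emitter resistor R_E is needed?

V_E = V_B − V_BE = 4.5 − 0.7 = 3.8 V.
R_E = V_E / I_E = 3.8 / 0.79 = 4.81 kΩ.

R_E ≈ 4.8 kΩ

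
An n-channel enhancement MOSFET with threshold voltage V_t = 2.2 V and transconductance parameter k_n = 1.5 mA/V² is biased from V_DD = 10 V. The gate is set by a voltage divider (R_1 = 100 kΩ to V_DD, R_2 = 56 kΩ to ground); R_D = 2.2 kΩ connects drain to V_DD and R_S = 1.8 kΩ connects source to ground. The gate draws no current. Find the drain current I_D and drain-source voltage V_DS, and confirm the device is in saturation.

I_D ≈ 0.38 mA, V_DS ≈ 8.5 V

V_G = V_DD·R_2/(R_1+R_2) = 10×56/156 = 3.59 V.
Assume saturation: I_D = (k_n/2)(V_GS − V_t)² with V_GS = V_G − I_D·R_S = 3.59 − 1.8·I_D.
Substituting gives 2.43·I_D² − 4.75·I_D + 1.45 = 0, with roots I_D = 0.378 or 1.58 mA.
The root I_D = 1.58 mA gives V_GS = 0.75 V ≤ V_t, so take I_D = 0.378 mA.
Then V_GS = 2.91 V and V_DS = V_DD − I_D(R_D+R_S) = 10 − 0.378×4 = 8.49 V.
Saturation requires V_DS ≥ V_GS − V_t = 0.71 V; 8.49 ≥ 0.71 ✓.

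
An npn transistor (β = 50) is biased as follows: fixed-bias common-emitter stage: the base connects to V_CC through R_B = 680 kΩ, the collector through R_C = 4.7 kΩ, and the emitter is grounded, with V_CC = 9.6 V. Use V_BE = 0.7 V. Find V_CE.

Base loop: V_CC = I_B·R_B + V_BE, so I_B = (9.6 − 0.7)/680 kΩ = 0.0131 mA.
In the active region I_C = β·I_B = 50 × 0.0131 = 0.654 mA.
Collector loop: V_CE = V_CC − I_C·R_C = 9.6 − 0.654×4.7 = 6.52 V.
Since V_CE = 6.52 V > V_CE(sat) ≈ 0.2 V, the transistor is in the active region as assumed.

V_CE ≈ 6.5 V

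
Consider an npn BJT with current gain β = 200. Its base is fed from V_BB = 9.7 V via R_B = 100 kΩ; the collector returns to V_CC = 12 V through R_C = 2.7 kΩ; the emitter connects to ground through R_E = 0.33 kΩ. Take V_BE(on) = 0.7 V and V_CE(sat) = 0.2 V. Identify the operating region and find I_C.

saturation; I_C ≈ 3.9 mA

Assume active: I_B = (9.7 − 0.7)/(100 + 201×0.33) = 0.0541 mA, I_C = β·I_B = 10.8 mA.
Then V_CE = 12 − 10.8×2.7 − 10.9×0.33 = -20.8 V < 0.2 V — the active assumption fails.
Re-solve with V_CE = 0.2 V. KCL at the emitter: V_E/R_E = (V_BB−0.7−V_E)/R_B + (V_CC−0.2−V_E)/R_C, giving V_E = 1.31 V.
I_C = (V_CC − 0.2 − V_E)/R_C = (11.8 − 1.31)/2.7 = 3.89 mA.
Check: I_B = (9 − 1.31)/100 = 0.0769 mA, and β·I_B = 15.4 mA > I_C, confirming saturation.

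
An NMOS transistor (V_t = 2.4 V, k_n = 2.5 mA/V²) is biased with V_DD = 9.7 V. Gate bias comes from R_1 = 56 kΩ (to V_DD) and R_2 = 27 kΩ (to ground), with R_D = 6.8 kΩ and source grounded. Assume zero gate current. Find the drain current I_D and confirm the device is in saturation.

V_G = V_DD·R_2/(R_1+R_2) = 9.7×27/83 = 3.16 V. With the source grounded, V_GS = V_G = 3.16 V.
Assume saturation: I_D = (k_n/2)(V_GS − V_t)² = (2.5/2)×(3.16 − 2.4)² = 1.25×0.755² = 0.713 mA.
V_DS = V_DD − I_D·R_D = 9.7 − 0.713×6.8 = 4.85 V.
Saturation requires V_DS ≥ V_GS − V_t = 0.755 V; 4.85 ≥ 0.755 ✓.

I_D ≈ 0.71 mA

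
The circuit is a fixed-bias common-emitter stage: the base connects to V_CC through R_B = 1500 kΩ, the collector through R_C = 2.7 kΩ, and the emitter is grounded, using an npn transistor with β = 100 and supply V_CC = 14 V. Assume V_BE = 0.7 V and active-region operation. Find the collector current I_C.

I_C ≈ 0.89 mA

Base loop: V_CC = I_B·R_B + V_BE, so I_B = (14 − 0.7)/1500 kΩ = 0.00887 mA.
In the active region I_C = β·I_B = 100 × 0.00887 = 0.887 mA.
Collector loop: V_CE = V_CC − I_C·R_C = 14 − 0.887×2.7 = 11.6 V.
Since V_CE = 11.6 V > V_CE(sat) ≈ 0.2 V, the transistor is in the active region as assumed.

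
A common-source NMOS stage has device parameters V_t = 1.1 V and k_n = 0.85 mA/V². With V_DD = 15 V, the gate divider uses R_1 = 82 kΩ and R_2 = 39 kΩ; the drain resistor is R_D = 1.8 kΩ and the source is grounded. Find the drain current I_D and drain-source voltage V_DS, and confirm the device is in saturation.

I_D ≈ 5.9 mA, V_DS ≈ 4.3 V

V_G = V_DD·R_2/(R_1+R_2) = 15×39/121 = 4.83 V. With the source grounded, V_GS = V_G = 4.83 V.
Assume saturation: I_D = (k_n/2)(V_GS − V_t)² = (0.85/2)×(4.83 − 1.1)² = 0.425×3.73² = 5.93 mA.
V_DS = V_DD − I_D·R_D = 15 − 5.93×1.8 = 4.33 V.
Saturation requires V_DS ≥ V_GS − V_t = 3.73 V; 4.33 ≥ 3.73 ✓.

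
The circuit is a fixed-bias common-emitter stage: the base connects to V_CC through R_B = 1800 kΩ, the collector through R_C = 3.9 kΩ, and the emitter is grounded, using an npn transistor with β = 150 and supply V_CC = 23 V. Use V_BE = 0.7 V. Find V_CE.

V_CE ≈ 16 V

Base loop: V_CC = I_B·R_B + V_BE, so I_B = (23 − 0.7)/1800 kΩ = 0.0124 mA.
In the active region I_C = β·I_B = 150 × 0.0124 = 1.86 mA.
Collector loop: V_CE = V_CC − I_C·R_C = 23 − 1.86×3.9 = 15.8 V.
Since V_CE = 15.8 V > V_CE(sat) ≈ 0.2 V, the transistor is in the active region as assumed.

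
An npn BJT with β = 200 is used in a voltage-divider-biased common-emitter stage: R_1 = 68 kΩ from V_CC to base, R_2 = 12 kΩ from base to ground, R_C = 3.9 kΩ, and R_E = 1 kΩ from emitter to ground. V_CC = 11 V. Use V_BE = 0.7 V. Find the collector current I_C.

I_C ≈ 0.9 mA

Thevenize the base divider: V_Th = V_CC·R_2/(R_1+R_2) = 11×12/80 = 1.65 V, R_Th = R_1‖R_2 = 10.2 kΩ.
Base-emitter loop: V_Th = I_B·R_Th + V_BE + (β+1)I_B·R_E, so I_B = (1.65 − 0.7) / (10.2 + 201×1) = 0.0045 mA.
I_C = β·I_B = 200×0.0045 = 0.9 mA, and I_E = (β+1)I_B = 0.904 mA.
V_CE = V_CC − I_C·R_C − I_E·R_E = 11 − 0.9×3.9 − 0.904×1 = 6.59 V.
V_CE = 6.59 V > 0.2 V confirms active-region operation.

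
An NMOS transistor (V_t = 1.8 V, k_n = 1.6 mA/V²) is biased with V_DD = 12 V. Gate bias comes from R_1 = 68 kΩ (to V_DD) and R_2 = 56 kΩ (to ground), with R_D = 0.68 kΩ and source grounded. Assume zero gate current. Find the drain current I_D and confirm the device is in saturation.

I_D ≈ 10 mA

V_G = V_DD·R_2/(R_1+R_2) = 12×56/124 = 5.42 V. With the source grounded, V_GS = V_G = 5.42 V.
Assume saturation: I_D = (k_n/2)(V_GS − V_t)² = (1.6/2)×(5.42 − 1.8)² = 0.8×3.62² = 10.5 mA.
V_DS = V_DD − I_D·R_D = 12 − 10.5×0.68 = 4.87 V.
Saturation requires V_DS ≥ V_GS − V_t = 3.62 V; 4.87 ≥ 3.62 ✓.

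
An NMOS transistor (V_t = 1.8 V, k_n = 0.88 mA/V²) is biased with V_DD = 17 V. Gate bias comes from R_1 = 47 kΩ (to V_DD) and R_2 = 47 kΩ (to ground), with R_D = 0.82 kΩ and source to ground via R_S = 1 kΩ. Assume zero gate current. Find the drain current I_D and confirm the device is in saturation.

I_D ≈ 3.8 mA

V_G = V_DD·R_2/(R_1+R_2) = 17×47/94 = 8.5 V.
Assume saturation: I_D = (k_n/2)(V_GS − V_t)² with V_GS = V_G − I_D·R_S = 8.5 − 1·I_D.
Substituting gives 0.44·I_D² − 6.9·I_D + 19.8 = 0, with roots I_D = 3.77 or 11.9 mA.
The root I_D = 11.9 mA gives V_GS = -3.4 V ≤ V_t, so take I_D = 3.77 mA.
Then V_GS = 4.73 V and V_DS = V_DD − I_D(R_D+R_S) = 17 − 3.77×1.82 = 10.1 V.
Saturation requires V_DS ≥ V_GS − V_t = 2.93 V; 10.1 ≥ 2.93 ✓.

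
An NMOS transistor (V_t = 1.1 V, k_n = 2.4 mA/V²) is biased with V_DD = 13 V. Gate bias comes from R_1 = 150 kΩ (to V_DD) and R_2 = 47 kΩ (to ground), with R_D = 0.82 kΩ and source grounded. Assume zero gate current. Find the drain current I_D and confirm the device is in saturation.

V_G = V_DD·R_2/(R_1+R_2) = 13×47/197 = 3.1 V. With the source grounded, V_GS = V_G = 3.1 V.
Assume saturation: I_D = (k_n/2)(V_GS − V_t)² = (2.4/2)×(3.1 − 1.1)² = 1.2×2² = 4.81 mA.
V_DS = V_DD − I_D·R_D = 13 − 4.81×0.82 = 9.06 V.
Saturation requires V_DS ≥ V_GS − V_t = 2 V; 9.06 ≥ 2 ✓.

I_D ≈ 4.8 mA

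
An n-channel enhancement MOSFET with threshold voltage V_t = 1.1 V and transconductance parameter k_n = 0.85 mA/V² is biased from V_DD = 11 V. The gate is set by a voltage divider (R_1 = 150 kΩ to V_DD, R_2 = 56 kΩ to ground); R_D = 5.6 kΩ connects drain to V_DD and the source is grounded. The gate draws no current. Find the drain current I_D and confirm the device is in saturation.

I_D ≈ 1.5 mA

V_G = V_DD·R_2/(R_1+R_2) = 11×56/206 = 2.99 V. With the source grounded, V_GS = V_G = 2.99 V.
Assume saturation: I_D = (k_n/2)(V_GS − V_t)² = (0.85/2)×(2.99 − 1.1)² = 0.425×1.89² = 1.52 mA.
V_DS = V_DD − I_D·R_D = 11 − 1.52×5.6 = 2.5 V.
Saturation requires V_DS ≥ V_GS − V_t = 1.89 V; 2.5 ≥ 1.89 ✓.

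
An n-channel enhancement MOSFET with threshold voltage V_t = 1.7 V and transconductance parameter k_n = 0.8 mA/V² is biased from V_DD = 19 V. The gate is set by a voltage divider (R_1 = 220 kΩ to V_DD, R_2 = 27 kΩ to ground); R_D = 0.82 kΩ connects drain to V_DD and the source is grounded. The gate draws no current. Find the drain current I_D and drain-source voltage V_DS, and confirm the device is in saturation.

V_G = V_DD·R_2/(R_1+R_2) = 19×27/247 = 2.08 V. With the source grounded, V_GS = V_G = 2.08 V.
Assume saturation: I_D = (k_n/2)(V_GS − V_t)² = (0.8/2)×(2.08 − 1.7)² = 0.4×0.377² = 0.0568 mA.
V_DS = V_DD − I_D·R_D = 19 − 0.0568×0.82 = 19 V.
Saturation requires V_DS ≥ V_GS − V_t = 0.377 V; 19 ≥ 0.377 ✓.

I_D ≈ 0.057 mA, V_DS ≈ 19 V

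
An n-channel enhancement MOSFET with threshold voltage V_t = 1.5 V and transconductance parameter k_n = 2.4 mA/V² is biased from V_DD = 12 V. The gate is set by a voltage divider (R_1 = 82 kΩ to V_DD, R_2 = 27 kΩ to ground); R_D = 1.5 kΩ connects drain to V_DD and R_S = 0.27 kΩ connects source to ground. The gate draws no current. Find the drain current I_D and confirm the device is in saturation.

I_D ≈ 1.4 mA

V_G = V_DD·R_2/(R_1+R_2) = 12×27/109 = 2.97 V.
Assume saturation: I_D = (k_n/2)(V_GS − V_t)² with V_GS = V_G − I_D·R_S = 2.97 − 0.27·I_D.
Substituting gives 0.0875·I_D² − 1.95·I_D + 2.6 = 0, with roots I_D = 1.42 or 20.9 mA.
The root I_D = 20.9 mA gives V_GS = -2.67 V ≤ V_t, so take I_D = 1.42 mA.
Then V_GS = 2.59 V and V_DS = V_DD − I_D(R_D+R_S) = 12 − 1.42×1.77 = 9.48 V.
Saturation requires V_DS ≥ V_GS − V_t = 1.09 V; 9.48 ≥ 1.09 ✓.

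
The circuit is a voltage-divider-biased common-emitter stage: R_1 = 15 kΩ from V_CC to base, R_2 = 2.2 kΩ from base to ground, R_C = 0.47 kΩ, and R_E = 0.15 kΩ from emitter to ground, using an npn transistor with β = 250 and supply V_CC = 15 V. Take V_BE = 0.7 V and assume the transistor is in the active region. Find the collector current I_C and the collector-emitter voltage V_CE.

I_C ≈ 7.7 mA, V_CE ≈ 10 V

Thevenize the base divider: V_Th = V_CC·R_2/(R_1+R_2) = 15×2.2/17.2 = 1.92 V, R_Th = R_1‖R_2 = 1.92 kΩ.
Base-emitter loop: V_Th = I_B·R_Th + V_BE + (β+1)I_B·R_E, so I_B = (1.92 − 0.7) / (1.92 + 251×0.15) = 0.0308 mA.
I_C = β·I_B = 250×0.0308 = 7.7 mA, and I_E = (β+1)I_B = 7.73 mA.
V_CE = V_CC − I_C·R_C − I_E·R_E = 15 − 7.7×0.47 − 7.73×0.15 = 10.2 V.
V_CE = 10.2 V > 0.2 V confirms active-region operation.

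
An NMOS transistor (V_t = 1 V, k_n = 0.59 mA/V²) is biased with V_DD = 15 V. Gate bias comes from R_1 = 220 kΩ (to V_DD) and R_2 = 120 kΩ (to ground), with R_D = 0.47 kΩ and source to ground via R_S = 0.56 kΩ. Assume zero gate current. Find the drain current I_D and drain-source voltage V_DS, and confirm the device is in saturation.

I_D ≈ 2.5 mA, V_DS ≈ 12 V

V_G = V_DD·R_2/(R_1+R_2) = 15×120/340 = 5.29 V.
Assume saturation: I_D = (k_n/2)(V_GS − V_t)² with V_GS = V_G − I_D·R_S = 5.29 − 0.56·I_D.
Substituting gives 0.0925·I_D² − 2.42·I_D + 5.44 = 0, with roots I_D = 2.49 or 23.7 mA.
The root I_D = 23.7 mA gives V_GS = -7.96 V ≤ V_t, so take I_D = 2.49 mA.
Then V_GS = 3.9 V and V_DS = V_DD − I_D(R_D+R_S) = 15 − 2.49×1.03 = 12.4 V.
Saturation requires V_DS ≥ V_GS − V_t = 2.9 V; 12.4 ≥ 2.9 ✓.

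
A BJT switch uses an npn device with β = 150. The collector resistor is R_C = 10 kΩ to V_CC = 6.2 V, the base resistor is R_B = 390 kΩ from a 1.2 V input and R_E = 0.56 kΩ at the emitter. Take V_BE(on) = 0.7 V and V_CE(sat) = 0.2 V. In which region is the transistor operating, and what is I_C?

Assume active. Base-emitter loop: I_B = (V_BB − V_BE)/(R_B + (β+1)R_E) = (1.2 − 0.7)/(390 + 151×0.56) = 0.00105 mA.
I_C = β·I_B = 150×0.00105 = 0.158 mA.
V_CE = V_CC − I_C·R_C − I_E·R_E = 6.2 − 0.158×10 − 0.159×0.56 = 4.53 V > V_CE(sat), so the active-region assumption holds.

active; I_C ≈ 0.16 mA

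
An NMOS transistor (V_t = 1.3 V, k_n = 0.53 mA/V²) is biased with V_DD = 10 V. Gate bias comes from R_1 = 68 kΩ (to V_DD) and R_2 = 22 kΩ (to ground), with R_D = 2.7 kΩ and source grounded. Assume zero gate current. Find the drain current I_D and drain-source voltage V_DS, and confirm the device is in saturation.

V_G = V_DD·R_2/(R_1+R_2) = 10×22/90 = 2.44 V. With the source grounded, V_GS = V_G = 2.44 V.
Assume saturation: I_D = (k_n/2)(V_GS − V_t)² = (0.53/2)×(2.44 − 1.3)² = 0.265×1.14² = 0.347 mA.
V_DS = V_DD − I_D·R_D = 10 − 0.347×2.7 = 9.06 V.
Saturation requires V_DS ≥ V_GS − V_t = 1.14 V; 9.06 ≥ 1.14 ✓.

I_D ≈ 0.35 mA, V_DS ≈ 9.1 V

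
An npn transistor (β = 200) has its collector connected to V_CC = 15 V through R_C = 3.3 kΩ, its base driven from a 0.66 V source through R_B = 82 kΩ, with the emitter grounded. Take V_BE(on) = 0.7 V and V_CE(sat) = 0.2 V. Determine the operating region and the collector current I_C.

cutoff; I_C ≈ 0

V_BB = 0.66 V ≤ V_BE(on) = 0.7 V, so the base-emitter junction is not forward biased.
The transistor is in cutoff: I_B = I_C = 0.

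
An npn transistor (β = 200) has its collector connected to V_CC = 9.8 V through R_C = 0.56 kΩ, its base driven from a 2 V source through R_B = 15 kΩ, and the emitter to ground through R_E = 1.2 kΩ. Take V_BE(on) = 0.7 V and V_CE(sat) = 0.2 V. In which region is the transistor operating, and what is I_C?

active; I_C ≈ 1 mA

Assume active. Base-emitter loop: I_B = (V_BB − V_BE)/(R_B + (β+1)R_E) = (2 − 0.7)/(15 + 201×1.2) = 0.00507 mA.
I_C = β·I_B = 200×0.00507 = 1.01 mA.
V_CE = V_CC − I_C·R_C − I_E·R_E = 9.8 − 1.01×0.56 − 1.02×1.2 = 8.01 V > V_CE(sat), so the active-region assumption holds.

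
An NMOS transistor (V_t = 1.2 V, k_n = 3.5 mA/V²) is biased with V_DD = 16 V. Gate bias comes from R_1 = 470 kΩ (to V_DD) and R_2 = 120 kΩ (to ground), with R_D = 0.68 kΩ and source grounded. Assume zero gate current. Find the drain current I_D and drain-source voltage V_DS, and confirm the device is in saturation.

V_G = V_DD·R_2/(R_1+R_2) = 16×120/590 = 3.25 V. With the source grounded, V_GS = V_G = 3.25 V.
Assume saturation: I_D = (k_n/2)(V_GS − V_t)² = (3.5/2)×(3.25 − 1.2)² = 1.75×2.05² = 7.38 mA.
V_DS = V_DD − I_D·R_D = 16 − 7.38×0.68 = 11 V.
Saturation requires V_DS ≥ V_GS − V_t = 2.05 V; 11 ≥ 2.05 ✓.

I_D ≈ 7.4 mA, V_DS ≈ 11 V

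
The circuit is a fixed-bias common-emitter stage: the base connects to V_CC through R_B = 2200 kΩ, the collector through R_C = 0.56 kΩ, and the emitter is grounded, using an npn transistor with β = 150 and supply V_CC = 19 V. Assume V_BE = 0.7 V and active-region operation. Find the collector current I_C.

Base loop: V_CC = I_B·R_B + V_BE, so I_B = (19 − 0.7)/2200 kΩ = 0.00832 mA.
In the active region I_C = β·I_B = 150 × 0.00832 = 1.25 mA.
Collector loop: V_CE = V_CC − I_C·R_C = 19 − 1.25×0.56 = 18.3 V.
Since V_CE = 18.3 V > V_CE(sat) ≈ 0.2 V, the transistor is in the active region as assumed.

I_C ≈ 1.2 mA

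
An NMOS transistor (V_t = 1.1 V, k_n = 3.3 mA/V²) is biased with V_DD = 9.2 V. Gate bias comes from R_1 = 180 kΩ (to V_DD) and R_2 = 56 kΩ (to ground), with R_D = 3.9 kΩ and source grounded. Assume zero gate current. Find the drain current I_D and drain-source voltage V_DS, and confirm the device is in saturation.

V_G = V_DD·R_2/(R_1+R_2) = 9.2×56/236 = 2.18 V. With the source grounded, V_GS = V_G = 2.18 V.
Assume saturation: I_D = (k_n/2)(V_GS − V_t)² = (3.3/2)×(2.18 − 1.1)² = 1.65×1.08² = 1.94 mA.
V_DS = V_DD − I_D·R_D = 9.2 − 1.94×3.9 = 1.65 V.
Saturation requires V_DS ≥ V_GS − V_t = 1.08 V; 1.65 ≥ 1.08 ✓.

I_D ≈ 1.9 mA, V_DS ≈ 1.7 V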